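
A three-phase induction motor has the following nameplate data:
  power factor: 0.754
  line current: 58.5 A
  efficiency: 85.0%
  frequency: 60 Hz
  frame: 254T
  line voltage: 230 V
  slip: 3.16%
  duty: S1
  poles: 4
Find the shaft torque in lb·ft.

60.4 lb·ft

P_in = √3·V·I·cosφ = 1.732 × 230 × 58.5 × 0.754 = 17571 W
P_out = η·P_in = 0.85 × 17571 = 14935 W
n_s = 120×60/4 = 1800 rpm; n = 1800×(1−0.0316) = 1743 rpm
ω = 2π×1743/60 = 182.5 rad/s
τ = P_out/ω = 14935/182.5 = 81.84 N·m
In lb·ft: 81.84/1.356 = 60.4 lb·ft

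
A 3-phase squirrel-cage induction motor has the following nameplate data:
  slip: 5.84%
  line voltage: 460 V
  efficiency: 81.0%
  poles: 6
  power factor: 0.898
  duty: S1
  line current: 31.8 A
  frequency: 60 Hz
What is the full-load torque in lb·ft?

115 lb·ft

P_in = √3·V·I·cosφ = 1.732 × 460 × 31.8 × 0.898 = 22751 W
P_out = η·P_in = 0.81 × 22751 = 18428 W
n_s = 120×60/6 = 1200 rpm; n = 1200×(1−0.0584) = 1130 rpm
ω = 2π×1130/60 = 118.3 rad/s
τ = P_out/ω = 18428/118.3 = 155.8 N·m
In lb·ft: 155.8/1.356 = 115 lb·ft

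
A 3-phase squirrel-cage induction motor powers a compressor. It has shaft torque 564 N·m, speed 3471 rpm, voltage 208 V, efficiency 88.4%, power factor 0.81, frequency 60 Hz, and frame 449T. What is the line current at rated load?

ω = 2π×3471/60 = 363.5 rad/s; P_out = τω = 564 × 363.5 = 205014 W
P_in = P_out / η = 205014 / 0.884 = 231916 W
I_L = P_in / (√3·V_L·cosφ) = 231916 / (1.732 × 208 × 0.81) = 795 A

795 A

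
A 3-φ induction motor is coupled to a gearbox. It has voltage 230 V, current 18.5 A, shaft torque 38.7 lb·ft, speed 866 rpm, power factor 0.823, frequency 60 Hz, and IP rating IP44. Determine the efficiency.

τ = 38.7 lb·ft × 1.356 = 52.48 N·m
ω = 2π × 866/60 = 90.69 rad/s; P_out = τω = 52.48 × 90.69 = 4759 W
P_in = √3·V_L·I_L·cosφ = 1.732 × 230 × 18.5 × 0.823 = 6065 W
η = P_out / P_in = 4759 / 6065 = 0.785 = 78.5%

78.5 %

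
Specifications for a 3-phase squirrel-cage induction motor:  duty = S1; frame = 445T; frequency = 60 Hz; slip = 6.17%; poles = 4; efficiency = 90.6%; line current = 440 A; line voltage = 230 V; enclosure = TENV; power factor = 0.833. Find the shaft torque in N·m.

P_in = √3·V·I·cosφ = 1.732 × 230 × 440 × 0.833 = 146007 W
P_out = η·P_in = 0.906 × 146007 = 132282 W
n_s = 120×60/4 = 1800 rpm; n = 1800×(1−0.0617) = 1689 rpm
ω = 2π×1689/60 = 176.9 rad/s
τ = P_out/ω = 132282/176.9 = 748 N·m

748 N·m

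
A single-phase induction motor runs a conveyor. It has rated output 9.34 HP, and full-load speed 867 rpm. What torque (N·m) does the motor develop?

P_out = 9.34 × 746 = 6968 W
ω = 2π × 867/60 = 90.79 rad/s
τ = P_out/ω = 6968/90.79 = 76.7 N·m

76.7 N·m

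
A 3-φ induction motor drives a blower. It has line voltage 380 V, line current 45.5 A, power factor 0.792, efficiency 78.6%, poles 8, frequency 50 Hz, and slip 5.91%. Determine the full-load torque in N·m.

P_in = √3·V·I·cosφ = 1.732 × 380 × 45.5 × 0.792 = 23717 W
P_out = η·P_in = 0.786 × 23717 = 18642 W
n_s = 120×50/8 = 750 rpm; n = 750×(1−0.0591) = 706 rpm
ω = 2π×706/60 = 73.93 rad/s
τ = P_out/ω = 18642/73.93 = 252 N·m

252 N·m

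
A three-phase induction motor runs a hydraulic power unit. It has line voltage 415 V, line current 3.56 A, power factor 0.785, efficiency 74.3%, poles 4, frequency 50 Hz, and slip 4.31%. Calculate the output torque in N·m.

P_in = √3·V·I·cosφ = 1.732 × 415 × 3.56 × 0.785 = 2009 W
P_out = η·P_in = 0.743 × 2009 = 1493 W
n_s = 120×50/4 = 1500 rpm; n = 1500×(1−0.0431) = 1435 rpm
ω = 2π×1435/60 = 150.3 rad/s
τ = P_out/ω = 1493/150.3 = 9.93 N·m

9.93 N·m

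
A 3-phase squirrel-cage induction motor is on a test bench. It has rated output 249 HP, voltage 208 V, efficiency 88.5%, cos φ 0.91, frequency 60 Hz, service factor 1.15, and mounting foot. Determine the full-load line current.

640 A

P_out = 249 × 746 = 185754 W
P_in = P_out / η = 185754 / 0.885 = 209892 W
I_L = P_in / (√3·V_L·cosφ) = 209892 / (1.732 × 208 × 0.91) = 640 A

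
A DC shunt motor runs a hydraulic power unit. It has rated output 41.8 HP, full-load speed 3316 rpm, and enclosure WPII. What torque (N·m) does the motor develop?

89.8 N·m

P_out = 41.8 × 746 = 31183 W
ω = 2π × 3316/60 = 347.3 rad/s
τ = P_out/ω = 31183/347.3 = 89.8 N·m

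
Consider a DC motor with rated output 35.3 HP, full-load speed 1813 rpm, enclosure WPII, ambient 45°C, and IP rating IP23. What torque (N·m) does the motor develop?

P_out = 35.3 × 746 = 26334 W
ω = 2π × 1813/60 = 189.9 rad/s
τ = P_out/ω = 26334/189.9 = 139 N·m

139 N·m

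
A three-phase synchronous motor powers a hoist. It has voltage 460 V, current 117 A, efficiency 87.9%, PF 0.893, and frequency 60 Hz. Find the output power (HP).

P_in = √3·V·I·cosφ = 1.732 × 460 × 117 × 0.893 = 83242 W
P_out = η·P_in = 0.879 × 83242 = 73170 W
= 73170/746 = 98.1 HP

98.1 HP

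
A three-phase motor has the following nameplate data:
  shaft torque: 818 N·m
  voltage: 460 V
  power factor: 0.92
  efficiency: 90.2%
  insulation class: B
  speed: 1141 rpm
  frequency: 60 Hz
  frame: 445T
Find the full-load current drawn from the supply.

ω = 2π×1141/60 = 119.5 rad/s; P_out = τω = 818 × 119.5 = 97751 W
P_in = P_out / η = 97751 / 0.902 = 108371 W
I_L = P_in / (√3·V_L·cosφ) = 108371 / (1.732 × 460 × 0.92) = 148 A

148 A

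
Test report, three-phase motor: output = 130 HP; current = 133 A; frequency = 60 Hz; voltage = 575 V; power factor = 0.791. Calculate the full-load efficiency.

P_out = 130 × 746 = 96980 W
P_in = √3·V_L·I_L·cosφ = 1.732 × 575 × 133 × 0.791 = 104772 W
η = P_out / P_in = 96980 / 104772 = 0.926 = 92.6%

92.6 %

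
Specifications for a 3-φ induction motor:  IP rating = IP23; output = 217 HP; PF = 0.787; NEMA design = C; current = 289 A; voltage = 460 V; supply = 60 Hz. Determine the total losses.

19.3 kW

P_in = √3·V·I·cosφ = 1.732×460×289×0.787 = 181208 W
P_out = 217×746 = 161882 W
Losses = P_in − P_out = 181208 − 161882 = 19326 W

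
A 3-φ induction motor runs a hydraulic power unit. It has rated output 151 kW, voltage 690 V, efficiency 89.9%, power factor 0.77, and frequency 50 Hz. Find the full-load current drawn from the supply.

183 A

P_out = 151 kW = 151000 W
P_in = P_out / η = 151000 / 0.899 = 167964 W
I_L = P_in / (√3·V_L·cosφ) = 167964 / (1.732 × 690 × 0.77) = 183 A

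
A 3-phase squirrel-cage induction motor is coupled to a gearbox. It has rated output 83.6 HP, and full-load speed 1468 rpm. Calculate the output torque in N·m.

406 N·m

P_out = 83.6 × 746 = 62366 W
ω = 2π × 1468/60 = 153.7 rad/s
τ = P_out/ω = 62366/153.7 = 406 N·m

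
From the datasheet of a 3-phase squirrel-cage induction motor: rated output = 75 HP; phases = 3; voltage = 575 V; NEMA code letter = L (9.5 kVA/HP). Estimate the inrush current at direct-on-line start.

S_LR = 9.5 × 75 = 712.5 kVA
I_LR = S_LR/(√3·V_L) = 712500/(1.732×575) = 715 A

715 A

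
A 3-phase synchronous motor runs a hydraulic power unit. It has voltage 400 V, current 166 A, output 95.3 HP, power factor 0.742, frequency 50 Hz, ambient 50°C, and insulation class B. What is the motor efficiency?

P_out = 95.3 × 746 = 71094 W
P_in = √3·V_L·I_L·cosφ = 1.732 × 400 × 166 × 0.742 = 85334 W
η = P_out / P_in = 71094 / 85334 = 0.833 = 83.3%

83.3 %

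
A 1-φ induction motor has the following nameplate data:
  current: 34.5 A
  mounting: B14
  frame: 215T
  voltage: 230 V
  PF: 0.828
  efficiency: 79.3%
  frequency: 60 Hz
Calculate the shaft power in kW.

P_in = V·I·cosφ = 230 × 34.5 × 0.828 = 6570 W
P_out = η·P_in = 0.793 × 6570 = 5210 W

5.21 kW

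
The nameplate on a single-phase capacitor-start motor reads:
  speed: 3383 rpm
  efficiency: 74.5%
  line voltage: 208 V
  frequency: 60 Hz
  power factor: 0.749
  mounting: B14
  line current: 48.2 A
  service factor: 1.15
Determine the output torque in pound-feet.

11.6 lb·ft

P_in = V·I·cosφ = 208 × 48.2 × 0.749 = 7509 W
P_out = η·P_in = 0.745 × 7509 = 5594 W
n = 3383 rpm
ω = 2π×3383/60 = 354.3 rad/s
τ = P_out/ω = 5594/354.3 = 15.79 N·m
In lb·ft: 15.79/1.356 = 11.6 lb·ft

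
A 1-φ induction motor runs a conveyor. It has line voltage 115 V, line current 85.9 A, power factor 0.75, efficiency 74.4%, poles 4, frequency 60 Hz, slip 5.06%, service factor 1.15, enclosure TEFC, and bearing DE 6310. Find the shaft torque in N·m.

P_in = V·I·cosφ = 115 × 85.9 × 0.75 = 7409 W
P_out = η·P_in = 0.744 × 7409 = 5512 W
n_s = 120×60/4 = 1800 rpm; n = 1800×(1−0.0506) = 1709 rpm
ω = 2π×1709/60 = 179 rad/s
τ = P_out/ω = 5512/179 = 30.8 N·m

30.8 N·m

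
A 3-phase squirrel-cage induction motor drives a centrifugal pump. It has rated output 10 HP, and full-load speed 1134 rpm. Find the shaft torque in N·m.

P_out = 10 × 746 = 7460 W
ω = 2π × 1134/60 = 118.8 rad/s
τ = P_out/ω = 7460/118.8 = 62.8 N·m

62.8 N·m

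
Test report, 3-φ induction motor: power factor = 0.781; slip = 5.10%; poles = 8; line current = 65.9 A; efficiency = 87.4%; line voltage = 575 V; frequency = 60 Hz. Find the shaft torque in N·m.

P_in = √3·V·I·cosφ = 1.732 × 575 × 65.9 × 0.781 = 51257 W
P_out = η·P_in = 0.874 × 51257 = 44799 W
n_s = 120×60/8 = 900 rpm; n = 900×(1−0.051) = 854 rpm
ω = 2π×854/60 = 89.43 rad/s
τ = P_out/ω = 44799/89.43 = 501 N·m

501 N·m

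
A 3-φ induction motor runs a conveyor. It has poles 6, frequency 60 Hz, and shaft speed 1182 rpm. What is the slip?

1.5 %

n_s = 120f/p = 120×60/6 = 1200 rpm
s = (n_s − n)/n_s = (1200 − 1182)/1200 = 0.0150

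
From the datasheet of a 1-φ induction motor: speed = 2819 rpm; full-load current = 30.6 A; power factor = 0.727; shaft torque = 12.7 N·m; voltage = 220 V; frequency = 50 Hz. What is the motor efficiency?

76.6 %

ω = 2π × 2819/60 = 295.2 rad/s; P_out = τω = 12.7 × 295.2 = 3749 W
P_in = V·I·cosφ = 220 × 30.6 × 0.727 = 4894 W
η = P_out / P_in = 3749 / 4894 = 0.766 = 76.6%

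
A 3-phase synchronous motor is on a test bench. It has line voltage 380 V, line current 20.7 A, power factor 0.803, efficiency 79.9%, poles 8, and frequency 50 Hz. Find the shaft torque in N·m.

111 N·m

P_in = √3·V·I·cosφ = 1.732 × 380 × 20.7 × 0.803 = 10940 W
P_out = η·P_in = 0.799 × 10940 = 8741 W
n = n_s = 120×50/8 = 750 rpm (synchronous)
ω = 2π×750/60 = 78.54 rad/s
τ = P_out/ω = 8741/78.54 = 111 N·m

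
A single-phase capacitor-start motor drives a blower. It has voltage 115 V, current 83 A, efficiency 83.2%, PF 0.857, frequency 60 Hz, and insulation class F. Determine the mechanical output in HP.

P_in = V·I·cosφ = 115 × 83 × 0.857 = 8180 W
P_out = η·P_in = 0.832 × 8180 = 6806 W
= 6806/746 = 9.12 HP

9.12 HP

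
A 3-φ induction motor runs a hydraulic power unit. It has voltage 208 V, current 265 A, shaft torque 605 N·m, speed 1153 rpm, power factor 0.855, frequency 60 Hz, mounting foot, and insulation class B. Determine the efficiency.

ω = 2π × 1153/60 = 120.7 rad/s; P_out = τω = 605 × 120.7 = 73024 W
P_in = √3·V_L·I_L·cosφ = 1.732 × 208 × 265 × 0.855 = 81625 W
η = P_out / P_in = 73024 / 81625 = 0.895 = 89.5%

89.5 %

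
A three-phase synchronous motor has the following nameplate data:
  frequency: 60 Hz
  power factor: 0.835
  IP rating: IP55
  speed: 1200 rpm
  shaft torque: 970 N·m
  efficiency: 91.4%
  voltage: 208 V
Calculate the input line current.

ω = 2π×1200/60 = 125.7 rad/s; P_out = τω = 970 × 125.7 = 121929 W
P_in = P_out / η = 121929 / 0.914 = 133402 W
I_L = P_in / (√3·V_L·cosφ) = 133402 / (1.732 × 208 × 0.835) = 443 A

443 A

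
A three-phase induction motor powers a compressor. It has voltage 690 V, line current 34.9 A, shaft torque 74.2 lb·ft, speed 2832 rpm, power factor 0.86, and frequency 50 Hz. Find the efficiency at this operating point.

83.2 %

τ = 74.2 lb·ft × 1.356 = 100.6 N·m
ω = 2π × 2832/60 = 296.6 rad/s; P_out = τω = 100.6 × 296.6 = 29838 W
P_in = √3·V_L·I_L·cosφ = 1.732 × 690 × 34.9 × 0.86 = 35869 W
η = P_out / P_in = 29838 / 35869 = 0.832 = 83.2%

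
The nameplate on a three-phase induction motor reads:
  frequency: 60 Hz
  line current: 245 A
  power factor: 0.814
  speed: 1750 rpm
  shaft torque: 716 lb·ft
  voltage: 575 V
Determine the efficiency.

τ = 716 lb·ft × 1.356 = 970.9 N·m
ω = 2π × 1750/60 = 183.3 rad/s; P_out = τω = 970.9 × 183.3 = 177966 W
P_in = √3·V_L·I_L·cosφ = 1.732 × 575 × 245 × 0.814 = 198612 W
η = P_out / P_in = 177966 / 198612 = 0.896 = 89.6%

89.6 %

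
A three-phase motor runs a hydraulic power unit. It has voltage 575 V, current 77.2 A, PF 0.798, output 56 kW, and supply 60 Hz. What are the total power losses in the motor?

P_in = √3·V·I·cosφ = 1.732×575×77.2×0.798 = 61353 W
P_out = 56000 W
Losses = P_in − P_out = 61353 − 56000 = 5353 W

5350 W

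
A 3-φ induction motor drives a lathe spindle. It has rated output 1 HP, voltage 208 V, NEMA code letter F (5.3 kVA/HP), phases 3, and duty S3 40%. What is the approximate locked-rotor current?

14.7 A

S_LR = 5.3 × 1 = 5.3 kVA
I_LR = S_LR/(√3·V_L) = 5300/(1.732×208) = 14.7 A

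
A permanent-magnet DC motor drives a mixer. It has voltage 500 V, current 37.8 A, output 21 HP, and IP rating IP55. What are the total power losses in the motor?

3230 W

P_in = V·I = 500×37.8 = 18900 W
P_out = 21×746 = 15666 W
Losses = P_in − P_out = 18900 − 15666 = 3234 W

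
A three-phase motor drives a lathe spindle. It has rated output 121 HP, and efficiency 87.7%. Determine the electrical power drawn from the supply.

103 kW

P_out = 121 × 746 = 90266 W
P_in = P_out/η = 90266/0.877 = 102926 W = 103 kW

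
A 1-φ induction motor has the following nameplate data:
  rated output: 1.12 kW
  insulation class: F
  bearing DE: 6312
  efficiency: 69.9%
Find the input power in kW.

1.6 kW

P_out = 1120 W
P_in = P_out/η = 1120/0.699 = 1602 W = 1.6 kW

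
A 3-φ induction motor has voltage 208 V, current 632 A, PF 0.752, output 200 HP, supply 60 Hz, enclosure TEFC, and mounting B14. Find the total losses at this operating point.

22000 W

P_in = √3·V·I·cosφ = 1.732×208×632×0.752 = 171217 W
P_out = 200×746 = 149200 W
Losses = P_in − P_out = 171217 − 149200 = 22017 W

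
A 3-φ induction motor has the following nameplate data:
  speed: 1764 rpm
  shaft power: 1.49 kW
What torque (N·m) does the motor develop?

8.07 N·m

ω = 2π × 1764/60 = 184.7 rad/s
τ = P/ω = 1490/184.7 = 8.07 N·m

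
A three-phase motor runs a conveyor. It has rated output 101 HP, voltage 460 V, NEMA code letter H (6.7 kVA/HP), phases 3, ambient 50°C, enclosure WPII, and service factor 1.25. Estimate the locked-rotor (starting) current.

S_LR = 6.7 × 101 = 676.7 kVA
I_LR = S_LR/(√3·V_L) = 676700/(1.732×460) = 849 A

849 A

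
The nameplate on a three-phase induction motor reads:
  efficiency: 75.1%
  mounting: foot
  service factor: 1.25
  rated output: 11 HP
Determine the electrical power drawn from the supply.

P_out = 11 × 746 = 8206 W
P_in = P_out/η = 8206/0.751 = 10927 W = 10.9 kW

10.9 kW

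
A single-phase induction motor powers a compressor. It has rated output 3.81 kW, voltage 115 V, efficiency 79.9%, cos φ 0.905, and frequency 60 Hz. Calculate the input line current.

P_out = 3.81 kW = 3810 W
P_in = P_out / η = 3810 / 0.799 = 4768 W
I = P_in / (V·cosφ) = 4768 / (115 × 0.905) = 45.8 A

45.8 A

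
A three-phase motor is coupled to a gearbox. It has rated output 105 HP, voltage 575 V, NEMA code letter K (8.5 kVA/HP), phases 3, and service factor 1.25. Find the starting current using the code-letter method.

896 A

S_LR = 8.5 × 105 = 892.5 kVA
I_LR = S_LR/(√3·V_L) = 892500/(1.732×575) = 896 A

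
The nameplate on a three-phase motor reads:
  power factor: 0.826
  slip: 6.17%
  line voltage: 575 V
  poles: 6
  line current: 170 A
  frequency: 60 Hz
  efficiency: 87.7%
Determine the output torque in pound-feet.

767 lb·ft

P_in = √3·V·I·cosφ = 1.732 × 575 × 170 × 0.826 = 139844 W
P_out = η·P_in = 0.877 × 139844 = 122643 W
n_s = 120×60/6 = 1200 rpm; n = 1200×(1−0.0617) = 1126 rpm
ω = 2π×1126/60 = 117.9 rad/s
τ = P_out/ω = 122643/117.9 = 1040 N·m
In lb·ft: 1040/1.356 = 767 lb·ft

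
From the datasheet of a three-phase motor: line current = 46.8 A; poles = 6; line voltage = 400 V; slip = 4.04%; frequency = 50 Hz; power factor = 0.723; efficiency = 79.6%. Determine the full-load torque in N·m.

P_in = √3·V·I·cosφ = 1.732 × 400 × 46.8 × 0.723 = 23442 W
P_out = η·P_in = 0.796 × 23442 = 18660 W
n_s = 120×50/6 = 1000 rpm; n = 1000×(1−0.0404) = 960 rpm
ω = 2π×960/60 = 100.5 rad/s
τ = P_out/ω = 18660/100.5 = 186 N·m

186 N·m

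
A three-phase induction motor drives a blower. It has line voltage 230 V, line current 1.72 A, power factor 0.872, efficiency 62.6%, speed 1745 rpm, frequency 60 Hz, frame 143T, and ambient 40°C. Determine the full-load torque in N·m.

P_in = √3·V·I·cosφ = 1.732 × 230 × 1.72 × 0.872 = 597 W
P_out = η·P_in = 0.626 × 597 = 374 W
n = 1745 rpm
ω = 2π×1745/60 = 182.7 rad/s
τ = P_out/ω = 374/182.7 = 2.05 N·m

2.05 N·m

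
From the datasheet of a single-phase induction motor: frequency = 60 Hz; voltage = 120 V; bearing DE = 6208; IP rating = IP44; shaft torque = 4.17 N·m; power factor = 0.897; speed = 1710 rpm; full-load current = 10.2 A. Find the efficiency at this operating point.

68.0 %

ω = 2π × 1710/60 = 179.1 rad/s; P_out = τω = 4.17 × 179.1 = 747 W
P_in = V·I·cosφ = 120 × 10.2 × 0.897 = 1098 W
η = P_out / P_in = 747 / 1098 = 0.680 = 68.0%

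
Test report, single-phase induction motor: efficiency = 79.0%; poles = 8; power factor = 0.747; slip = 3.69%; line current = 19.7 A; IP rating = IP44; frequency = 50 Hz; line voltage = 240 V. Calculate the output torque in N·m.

P_in = V·I·cosφ = 240 × 19.7 × 0.747 = 3532 W
P_out = η·P_in = 0.79 × 3532 = 2790 W
n_s = 120×50/8 = 750 rpm; n = 750×(1−0.0369) = 722 rpm
ω = 2π×722/60 = 75.61 rad/s
τ = P_out/ω = 2790/75.61 = 36.9 N·m

36.9 N·m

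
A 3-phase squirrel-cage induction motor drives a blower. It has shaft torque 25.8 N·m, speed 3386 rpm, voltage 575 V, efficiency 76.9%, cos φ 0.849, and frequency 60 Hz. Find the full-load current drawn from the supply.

ω = 2π×3386/60 = 354.6 rad/s; P_out = τω = 25.8 × 354.6 = 9149 W
P_in = P_out / η = 9149 / 0.769 = 11897 W
I_L = P_in / (√3·V_L·cosφ) = 11897 / (1.732 × 575 × 0.849) = 14.1 A

14.1 A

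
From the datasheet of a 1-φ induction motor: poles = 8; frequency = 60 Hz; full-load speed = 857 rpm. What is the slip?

n_s = 120f/p = 120×60/8 = 900 rpm
s = (n_s − n)/n_s = (900 − 857)/900 = 0.0478

4.78 %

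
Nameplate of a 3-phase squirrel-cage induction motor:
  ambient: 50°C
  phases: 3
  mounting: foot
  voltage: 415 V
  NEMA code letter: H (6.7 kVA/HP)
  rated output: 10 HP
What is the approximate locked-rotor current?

93.2 A

S_LR = 6.7 × 10 = 67 kVA
I_LR = S_LR/(√3·V_L) = 67000/(1.732×415) = 93.2 A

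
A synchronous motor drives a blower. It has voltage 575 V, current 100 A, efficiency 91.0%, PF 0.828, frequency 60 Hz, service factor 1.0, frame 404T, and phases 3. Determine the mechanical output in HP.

P_in = √3·V·I·cosφ = 1.732 × 575 × 100 × 0.828 = 82461 W
P_out = η·P_in = 0.91 × 82461 = 75040 W
= 75040/746 = 101 HP

101 HP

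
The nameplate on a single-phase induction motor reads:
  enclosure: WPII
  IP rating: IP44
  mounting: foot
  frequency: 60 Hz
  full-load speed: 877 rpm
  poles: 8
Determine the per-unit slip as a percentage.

n_s = 120f/p = 120×60/8 = 900 rpm
s = (n_s − n)/n_s = (900 − 877)/900 = 0.0256

2.56 %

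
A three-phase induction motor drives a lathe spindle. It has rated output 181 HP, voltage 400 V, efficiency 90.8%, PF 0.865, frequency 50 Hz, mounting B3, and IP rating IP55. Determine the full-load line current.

P_out = 181 × 746 = 135026 W
P_in = P_out / η = 135026 / 0.908 = 148707 W
I_L = P_in / (√3·V_L·cosφ) = 148707 / (1.732 × 400 × 0.865) = 248 A

248 A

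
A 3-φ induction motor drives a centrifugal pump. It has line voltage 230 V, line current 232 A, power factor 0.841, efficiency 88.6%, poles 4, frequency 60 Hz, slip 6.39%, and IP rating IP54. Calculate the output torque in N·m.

P_in = √3·V·I·cosφ = 1.732 × 230 × 232 × 0.841 = 77725 W
P_out = η·P_in = 0.886 × 77725 = 68864 W
n_s = 120×60/4 = 1800 rpm; n = 1800×(1−0.0639) = 1685 rpm
ω = 2π×1685/60 = 176.5 rad/s
τ = P_out/ω = 68864/176.5 = 390 N·m

390 N·m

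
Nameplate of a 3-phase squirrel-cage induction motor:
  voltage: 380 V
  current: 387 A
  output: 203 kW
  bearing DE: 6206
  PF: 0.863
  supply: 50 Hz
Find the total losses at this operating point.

P_in = √3·V·I·cosφ = 1.732×380×387×0.863 = 219813 W
P_out = 203000 W
Losses = P_in − P_out = 219813 − 203000 = 16813 W

16.8 kW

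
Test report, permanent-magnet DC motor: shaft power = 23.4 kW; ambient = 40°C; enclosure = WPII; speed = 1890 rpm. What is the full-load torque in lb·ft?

87.2 lb·ft

ω = 2π × 1890/60 = 197.9 rad/s
τ = P/ω = 23400/197.9 = 118.2 N·m
In lb·ft: 118.2/1.356 = 87.2 lb·ft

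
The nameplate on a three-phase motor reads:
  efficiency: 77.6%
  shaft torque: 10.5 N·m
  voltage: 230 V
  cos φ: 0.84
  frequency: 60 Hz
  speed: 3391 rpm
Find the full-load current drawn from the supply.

14.4 A

ω = 2π×3391/60 = 355.1 rad/s; P_out = τω = 10.5 × 355.1 = 3729 W
P_in = P_out / η = 3729 / 0.776 = 4805 W
I_L = P_in / (√3·V_L·cosφ) = 4805 / (1.732 × 230 × 0.84) = 14.4 A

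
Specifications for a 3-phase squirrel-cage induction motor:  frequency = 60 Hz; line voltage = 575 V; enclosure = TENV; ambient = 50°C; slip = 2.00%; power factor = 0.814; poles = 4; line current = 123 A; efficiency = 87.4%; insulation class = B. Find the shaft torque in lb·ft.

P_in = √3·V·I·cosφ = 1.732 × 575 × 123 × 0.814 = 99711 W
P_out = η·P_in = 0.874 × 99711 = 87147 W
n_s = 120×60/4 = 1800 rpm; n = 1800×(1−0.02) = 1764 rpm
ω = 2π×1764/60 = 184.7 rad/s
τ = P_out/ω = 87147/184.7 = 471.8 N·m
In lb·ft: 471.8/1.356 = 348 lb·ft

348 lb·ft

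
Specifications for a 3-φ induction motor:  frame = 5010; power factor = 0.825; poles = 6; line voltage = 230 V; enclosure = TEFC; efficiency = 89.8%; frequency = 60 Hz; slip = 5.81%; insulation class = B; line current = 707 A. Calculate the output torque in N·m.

1760 N·m

P_in = √3·V·I·cosφ = 1.732 × 230 × 707 × 0.825 = 232353 W
P_out = η·P_in = 0.898 × 232353 = 208653 W
n_s = 120×60/6 = 1200 rpm; n = 1200×(1−0.0581) = 1130 rpm
ω = 2π×1130/60 = 118.3 rad/s
τ = P_out/ω = 208653/118.3 = 1760 N·m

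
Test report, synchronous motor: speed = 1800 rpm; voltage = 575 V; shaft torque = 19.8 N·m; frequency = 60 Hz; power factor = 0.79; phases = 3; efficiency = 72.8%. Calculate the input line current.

6.52 A

ω = 2π×1800/60 = 188.5 rad/s; P_out = τω = 19.8 × 188.5 = 3732 W
P_in = P_out / η = 3732 / 0.728 = 5126 W
I_L = P_in / (√3·V_L·cosφ) = 5126 / (1.732 × 575 × 0.79) = 6.52 A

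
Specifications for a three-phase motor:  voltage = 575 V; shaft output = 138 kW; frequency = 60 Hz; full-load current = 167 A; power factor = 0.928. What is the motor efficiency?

89.4 %

P_out = 138 kW = 138000 W
P_in = √3·V_L·I_L·cosφ = 1.732 × 575 × 167 × 0.928 = 154341 W
η = P_out / P_in = 138000 / 154341 = 0.894 = 89.4%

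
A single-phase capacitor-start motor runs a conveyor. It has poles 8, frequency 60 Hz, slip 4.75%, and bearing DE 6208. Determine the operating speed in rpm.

n_s = 120f/p = 120×60/8 = 900 rpm
n = n_s(1 − s) = 900 × (1 − 0.0475) = 857 rpm

857 rpm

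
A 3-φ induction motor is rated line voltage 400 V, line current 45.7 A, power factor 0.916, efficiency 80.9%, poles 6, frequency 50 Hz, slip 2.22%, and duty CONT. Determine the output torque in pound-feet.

P_in = √3·V·I·cosφ = 1.732 × 400 × 45.7 × 0.916 = 29001 W
P_out = η·P_in = 0.809 × 29001 = 23462 W
n_s = 120×50/6 = 1000 rpm; n = 1000×(1−0.0222) = 978 rpm
ω = 2π×978/60 = 102.4 rad/s
τ = P_out/ω = 23462/102.4 = 229.1 N·m
In lb·ft: 229.1/1.356 = 169 lb·ft

169 lb·ft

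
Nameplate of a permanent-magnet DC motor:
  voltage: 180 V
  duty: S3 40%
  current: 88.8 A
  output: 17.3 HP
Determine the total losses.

3.08 kW

P_in = V·I = 180×88.8 = 15984 W
P_out = 17.3×746 = 12906 W
Losses = P_in − P_out = 15984 − 12906 = 3078 W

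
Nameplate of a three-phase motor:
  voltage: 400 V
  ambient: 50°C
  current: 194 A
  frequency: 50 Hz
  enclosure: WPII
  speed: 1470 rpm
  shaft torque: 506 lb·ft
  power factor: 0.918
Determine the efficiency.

85.6 %

τ = 506 lb·ft × 1.356 = 686.1 N·m
ω = 2π × 1470/60 = 153.9 rad/s; P_out = τω = 686.1 × 153.9 = 105591 W
P_in = √3·V_L·I_L·cosφ = 1.732 × 400 × 194 × 0.918 = 123382 W
η = P_out / P_in = 105591 / 123382 = 0.856 = 85.6%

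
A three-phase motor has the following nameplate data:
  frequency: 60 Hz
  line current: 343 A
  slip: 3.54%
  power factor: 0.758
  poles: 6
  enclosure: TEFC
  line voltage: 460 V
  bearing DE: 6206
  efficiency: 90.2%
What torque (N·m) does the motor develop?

P_in = √3·V·I·cosφ = 1.732 × 460 × 343 × 0.758 = 207142 W
P_out = η·P_in = 0.902 × 207142 = 186842 W
n_s = 120×60/6 = 1200 rpm; n = 1200×(1−0.0354) = 1158 rpm
ω = 2π×1158/60 = 121.3 rad/s
τ = P_out/ω = 186842/121.3 = 1540 N·m

1540 N·m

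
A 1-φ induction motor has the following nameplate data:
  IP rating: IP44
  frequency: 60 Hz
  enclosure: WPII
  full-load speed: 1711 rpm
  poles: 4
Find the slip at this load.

4.94 %

n_s = 120f/p = 120×60/4 = 1800 rpm
s = (n_s − n)/n_s = (1800 − 1711)/1800 = 0.0494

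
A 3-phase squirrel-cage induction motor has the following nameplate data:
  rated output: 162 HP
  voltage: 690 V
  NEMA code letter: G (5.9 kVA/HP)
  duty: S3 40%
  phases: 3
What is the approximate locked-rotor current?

S_LR = 5.9 × 162 = 955.8 kVA
I_LR = S_LR/(√3·V_L) = 955800/(1.732×690) = 800 A

800 A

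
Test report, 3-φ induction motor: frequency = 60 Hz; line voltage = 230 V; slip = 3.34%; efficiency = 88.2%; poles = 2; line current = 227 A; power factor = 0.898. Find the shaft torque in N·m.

P_in = √3·V·I·cosφ = 1.732 × 230 × 227 × 0.898 = 81204 W
P_out = η·P_in = 0.882 × 81204 = 71622 W
n_s = 120×60/2 = 3600 rpm; n = 3600×(1−0.0334) = 3480 rpm
ω = 2π×3480/60 = 364.4 rad/s
τ = P_out/ω = 71622/364.4 = 197 N·m

197 N·m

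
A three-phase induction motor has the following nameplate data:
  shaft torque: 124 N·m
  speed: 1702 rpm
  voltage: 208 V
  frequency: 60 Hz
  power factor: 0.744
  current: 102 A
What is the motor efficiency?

ω = 2π × 1702/60 = 178.2 rad/s; P_out = τω = 124 × 178.2 = 22097 W
P_in = √3·V_L·I_L·cosφ = 1.732 × 208 × 102 × 0.744 = 27339 W
η = P_out / P_in = 22097 / 27339 = 0.808 = 80.8%

80.8 %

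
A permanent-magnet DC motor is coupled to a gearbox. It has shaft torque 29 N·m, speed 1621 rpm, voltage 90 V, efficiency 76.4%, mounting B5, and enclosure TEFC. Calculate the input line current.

ω = 2π×1621/60 = 169.8 rad/s; P_out = τω = 29 × 169.8 = 4924 W
P_in = P_out / η = 4924 / 0.764 = 6445 W
I = P_in / V = 6445 / 90 = 71.6 A

71.6 A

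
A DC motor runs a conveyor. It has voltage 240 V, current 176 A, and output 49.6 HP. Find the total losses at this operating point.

P_in = V·I = 240×176 = 42240 W
P_out = 49.6×746 = 37002 W
Losses = P_in − P_out = 42240 − 37002 = 5238 W

5240 W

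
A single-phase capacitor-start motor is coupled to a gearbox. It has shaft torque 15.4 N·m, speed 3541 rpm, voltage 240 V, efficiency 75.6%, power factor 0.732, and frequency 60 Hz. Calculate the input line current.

ω = 2π×3541/60 = 370.8 rad/s; P_out = τω = 15.4 × 370.8 = 5710 W
P_in = P_out / η = 5710 / 0.756 = 7553 W
I = P_in / (V·cosφ) = 7553 / (240 × 0.732) = 43 A

43 A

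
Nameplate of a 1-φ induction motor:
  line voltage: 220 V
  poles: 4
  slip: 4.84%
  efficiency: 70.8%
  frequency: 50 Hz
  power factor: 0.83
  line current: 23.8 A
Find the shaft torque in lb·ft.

15.2 lb·ft

P_in = V·I·cosφ = 220 × 23.8 × 0.83 = 4346 W
P_out = η·P_in = 0.708 × 4346 = 3077 W
n_s = 120×50/4 = 1500 rpm; n = 1500×(1−0.0484) = 1427 rpm
ω = 2π×1427/60 = 149.4 rad/s
τ = P_out/ω = 3077/149.4 = 20.6 N·m
In lb·ft: 20.6/1.356 = 15.2 lb·ft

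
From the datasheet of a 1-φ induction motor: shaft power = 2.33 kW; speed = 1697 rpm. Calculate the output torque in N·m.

ω = 2π × 1697/60 = 177.7 rad/s
τ = P/ω = 2330/177.7 = 13.1 N·m

13.1 N·m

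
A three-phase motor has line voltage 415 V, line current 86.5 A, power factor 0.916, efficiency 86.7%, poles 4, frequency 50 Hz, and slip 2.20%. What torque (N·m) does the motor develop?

P_in = √3·V·I·cosφ = 1.732 × 415 × 86.5 × 0.916 = 56952 W
P_out = η·P_in = 0.867 × 56952 = 49377 W
n_s = 120×50/4 = 1500 rpm; n = 1500×(1−0.022) = 1467 rpm
ω = 2π×1467/60 = 153.6 rad/s
τ = P_out/ω = 49377/153.6 = 321 N·m

321 N·m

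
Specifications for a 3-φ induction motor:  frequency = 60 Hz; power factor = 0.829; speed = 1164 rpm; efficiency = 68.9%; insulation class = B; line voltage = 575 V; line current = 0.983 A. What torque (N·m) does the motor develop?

4.59 N·m

P_in = √3·V·I·cosφ = 1.732 × 575 × 0.983 × 0.829 = 812 W
P_out = η·P_in = 0.689 × 812 = 559 W
n = 1164 rpm
ω = 2π×1164/60 = 121.9 rad/s
τ = P_out/ω = 559/121.9 = 4.59 N·m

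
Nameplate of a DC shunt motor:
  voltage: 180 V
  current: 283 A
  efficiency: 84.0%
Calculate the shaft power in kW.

42.8 kW

P_in = V·I = 180 × 283 = 50940 W
P_out = η·P_in = 0.84 × 50940 = 42790 W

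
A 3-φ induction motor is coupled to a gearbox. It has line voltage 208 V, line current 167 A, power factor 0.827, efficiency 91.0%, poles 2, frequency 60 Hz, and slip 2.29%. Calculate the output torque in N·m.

P_in = √3·V·I·cosφ = 1.732 × 208 × 167 × 0.827 = 49755 W
P_out = η·P_in = 0.91 × 49755 = 45277 W
n_s = 120×60/2 = 3600 rpm; n = 3600×(1−0.0229) = 3518 rpm
ω = 2π×3518/60 = 368.4 rad/s
τ = P_out/ω = 45277/368.4 = 123 N·m

123 N·m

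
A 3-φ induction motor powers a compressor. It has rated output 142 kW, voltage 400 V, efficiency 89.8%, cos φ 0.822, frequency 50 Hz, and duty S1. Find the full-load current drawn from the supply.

P_out = 142 kW = 142000 W
P_in = P_out / η = 142000 / 0.898 = 158129 W
I_L = P_in / (√3·V_L·cosφ) = 158129 / (1.732 × 400 × 0.822) = 278 A

278 A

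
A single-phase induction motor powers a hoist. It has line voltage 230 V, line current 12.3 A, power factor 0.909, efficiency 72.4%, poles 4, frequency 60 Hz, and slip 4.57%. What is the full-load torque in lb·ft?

P_in = V·I·cosφ = 230 × 12.3 × 0.909 = 2572 W
P_out = η·P_in = 0.724 × 2572 = 1862 W
n_s = 120×60/4 = 1800 rpm; n = 1800×(1−0.0457) = 1718 rpm
ω = 2π×1718/60 = 179.9 rad/s
τ = P_out/ω = 1862/179.9 = 10.35 N·m
In lb·ft: 10.35/1.356 = 7.63 lb·ft

7.63 lb·ft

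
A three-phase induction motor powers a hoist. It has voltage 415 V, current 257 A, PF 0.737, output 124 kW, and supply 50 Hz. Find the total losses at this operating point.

12.1 kW

P_in = √3·V·I·cosφ = 1.732×415×257×0.737 = 136143 W
P_out = 124000 W
Losses = P_in − P_out = 136143 − 124000 = 12143 W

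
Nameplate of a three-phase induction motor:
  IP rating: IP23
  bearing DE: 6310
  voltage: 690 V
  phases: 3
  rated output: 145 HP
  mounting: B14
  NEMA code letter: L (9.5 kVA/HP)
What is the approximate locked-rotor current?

S_LR = 9.5 × 145 = 1377.5 kVA
I_LR = S_LR/(√3·V_L) = 1377500/(1.732×690) = 1150 A

1150 A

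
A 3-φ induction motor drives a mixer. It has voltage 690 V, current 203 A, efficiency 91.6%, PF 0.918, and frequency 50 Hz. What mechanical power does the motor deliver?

204 kW

P_in = √3·V·I·cosφ = 1.732 × 690 × 203 × 0.918 = 222708 W
P_out = η·P_in = 0.916 × 222708 = 204001 W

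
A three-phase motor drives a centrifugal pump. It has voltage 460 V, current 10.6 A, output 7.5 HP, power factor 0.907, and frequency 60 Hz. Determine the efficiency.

73.0 %

P_out = 7.5 × 746 = 5595 W
P_in = √3·V_L·I_L·cosφ = 1.732 × 460 × 10.6 × 0.907 = 7660 W
η = P_out / P_in = 5595 / 7660 = 0.730 = 73.0%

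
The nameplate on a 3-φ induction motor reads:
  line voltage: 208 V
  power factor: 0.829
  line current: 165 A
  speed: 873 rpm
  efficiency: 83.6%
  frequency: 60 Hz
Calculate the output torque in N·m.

P_in = √3·V·I·cosφ = 1.732 × 208 × 165 × 0.829 = 49278 W
P_out = η·P_in = 0.836 × 49278 = 41196 W
n = 873 rpm
ω = 2π×873/60 = 91.42 rad/s
τ = P_out/ω = 41196/91.42 = 451 N·m

451 N·m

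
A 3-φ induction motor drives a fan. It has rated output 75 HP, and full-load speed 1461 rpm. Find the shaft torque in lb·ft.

270 lb·ft

P_out = 75 × 746 = 55950 W
ω = 2π × 1461/60 = 153 rad/s
τ = P_out/ω = 55950/153 = 365.7 N·m
In lb·ft: 365.7/1.356 = 270 lb·ft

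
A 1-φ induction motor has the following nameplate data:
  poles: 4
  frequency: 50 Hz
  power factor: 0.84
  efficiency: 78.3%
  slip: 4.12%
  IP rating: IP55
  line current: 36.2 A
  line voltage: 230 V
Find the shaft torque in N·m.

P_in = V·I·cosφ = 230 × 36.2 × 0.84 = 6994 W
P_out = η·P_in = 0.783 × 6994 = 5476 W
n_s = 120×50/4 = 1500 rpm; n = 1500×(1−0.0412) = 1438 rpm
ω = 2π×1438/60 = 150.6 rad/s
τ = P_out/ω = 5476/150.6 = 36.4 N·m

36.4 N·m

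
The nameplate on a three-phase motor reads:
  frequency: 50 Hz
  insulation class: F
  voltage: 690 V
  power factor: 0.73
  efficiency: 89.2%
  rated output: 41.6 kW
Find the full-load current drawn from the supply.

P_out = 41.6 kW = 41600 W
P_in = P_out / η = 41600 / 0.892 = 46637 W
I_L = P_in / (√3·V_L·cosφ) = 46637 / (1.732 × 690 × 0.73) = 53.5 A

53.5 A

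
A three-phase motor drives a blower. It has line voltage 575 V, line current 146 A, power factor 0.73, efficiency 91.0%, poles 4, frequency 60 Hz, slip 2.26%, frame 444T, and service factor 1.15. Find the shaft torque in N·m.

P_in = √3·V·I·cosφ = 1.732 × 575 × 146 × 0.73 = 106143 W
P_out = η·P_in = 0.91 × 106143 = 96590 W
n_s = 120×60/4 = 1800 rpm; n = 1800×(1−0.0226) = 1759 rpm
ω = 2π×1759/60 = 184.2 rad/s
τ = P_out/ω = 96590/184.2 = 524 N·m

524 N·m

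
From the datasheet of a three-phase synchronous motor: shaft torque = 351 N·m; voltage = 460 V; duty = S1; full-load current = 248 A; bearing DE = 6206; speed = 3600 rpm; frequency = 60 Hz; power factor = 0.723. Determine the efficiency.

ω = 2π × 3600/60 = 377 rad/s; P_out = τω = 351 × 377 = 132327 W
P_in = √3·V_L·I_L·cosφ = 1.732 × 460 × 248 × 0.723 = 142855 W
η = P_out / P_in = 132327 / 142855 = 0.926 = 92.6%

92.6 %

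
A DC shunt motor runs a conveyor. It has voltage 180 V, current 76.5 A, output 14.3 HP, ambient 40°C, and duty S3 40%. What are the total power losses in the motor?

3100 W

P_in = V·I = 180×76.5 = 13770 W
P_out = 14.3×746 = 10668 W
Losses = P_in − P_out = 13770 − 10668 = 3102 W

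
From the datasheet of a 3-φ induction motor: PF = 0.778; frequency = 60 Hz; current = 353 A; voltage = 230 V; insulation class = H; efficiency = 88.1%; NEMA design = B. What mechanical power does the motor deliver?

96.4 kW

P_in = √3·V·I·cosφ = 1.732 × 230 × 353 × 0.778 = 109403 W
P_out = η·P_in = 0.881 × 109403 = 96384 W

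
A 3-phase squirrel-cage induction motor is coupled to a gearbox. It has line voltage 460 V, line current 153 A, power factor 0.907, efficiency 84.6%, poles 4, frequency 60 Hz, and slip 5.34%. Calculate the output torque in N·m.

524 N·m

P_in = √3·V·I·cosφ = 1.732 × 460 × 153 × 0.907 = 110562 W
P_out = η·P_in = 0.846 × 110562 = 93535 W
n_s = 120×60/4 = 1800 rpm; n = 1800×(1−0.0534) = 1704 rpm
ω = 2π×1704/60 = 178.4 rad/s
τ = P_out/ω = 93535/178.4 = 524 N·m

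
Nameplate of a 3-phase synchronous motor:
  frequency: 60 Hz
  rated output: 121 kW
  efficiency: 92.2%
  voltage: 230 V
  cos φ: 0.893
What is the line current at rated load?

369 A

P_out = 121 kW = 121000 W
P_in = P_out / η = 121000 / 0.922 = 131236 W
I_L = P_in / (√3·V_L·cosφ) = 131236 / (1.732 × 230 × 0.893) = 369 A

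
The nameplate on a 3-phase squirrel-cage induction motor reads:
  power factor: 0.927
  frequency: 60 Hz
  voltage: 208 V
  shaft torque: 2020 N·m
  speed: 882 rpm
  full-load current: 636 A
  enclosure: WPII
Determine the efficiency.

87.8 %

ω = 2π × 882/60 = 92.36 rad/s; P_out = τω = 2020 × 92.36 = 186567 W
P_in = √3·V_L·I_L·cosφ = 1.732 × 208 × 636 × 0.927 = 212397 W
η = P_out / P_in = 186567 / 212397 = 0.878 = 87.8%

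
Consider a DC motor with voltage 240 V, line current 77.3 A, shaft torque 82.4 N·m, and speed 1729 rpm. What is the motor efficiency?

80.4 %

ω = 2π × 1729/60 = 181.1 rad/s; P_out = τω = 82.4 × 181.1 = 14923 W
P_in = V·I = 240 × 77.3 = 18552 W
η = P_out / P_in = 14923 / 18552 = 0.804 = 80.4%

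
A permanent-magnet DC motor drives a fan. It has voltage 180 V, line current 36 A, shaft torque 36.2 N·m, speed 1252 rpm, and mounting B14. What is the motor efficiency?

73.2 %

ω = 2π × 1252/60 = 131.1 rad/s; P_out = τω = 36.2 × 131.1 = 4746 W
P_in = V·I = 180 × 36 = 6480 W
η = P_out / P_in = 4746 / 6480 = 0.732 = 73.2%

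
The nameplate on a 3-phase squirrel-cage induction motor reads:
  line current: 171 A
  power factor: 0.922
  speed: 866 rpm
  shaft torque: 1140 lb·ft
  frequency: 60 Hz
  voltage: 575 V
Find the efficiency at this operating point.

89.3 %

τ = 1140 lb·ft × 1.356 = 1546 N·m
ω = 2π × 866/60 = 90.69 rad/s; P_out = τω = 1546 × 90.69 = 140207 W
P_in = √3·V_L·I_L·cosφ = 1.732 × 575 × 171 × 0.922 = 157016 W
η = P_out / P_in = 140207 / 157016 = 0.893 = 89.3%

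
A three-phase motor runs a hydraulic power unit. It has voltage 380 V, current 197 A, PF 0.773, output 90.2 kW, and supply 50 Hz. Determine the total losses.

P_in = √3·V·I·cosφ = 1.732×380×197×0.773 = 100225 W
P_out = 90200 W
Losses = P_in − P_out = 100225 − 90200 = 10025 W

10000 W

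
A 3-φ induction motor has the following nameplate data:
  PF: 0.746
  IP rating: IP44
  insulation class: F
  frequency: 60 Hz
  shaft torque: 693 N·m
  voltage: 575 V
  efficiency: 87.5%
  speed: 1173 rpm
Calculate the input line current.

131 A

ω = 2π×1173/60 = 122.8 rad/s; P_out = τω = 693 × 122.8 = 85100 W
P_in = P_out / η = 85100 / 0.875 = 97257 W
I_L = P_in / (√3·V_L·cosφ) = 97257 / (1.732 × 575 × 0.746) = 131 A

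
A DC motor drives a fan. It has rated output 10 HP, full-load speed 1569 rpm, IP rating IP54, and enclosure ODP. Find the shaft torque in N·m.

P_out = 10 × 746 = 7460 W
ω = 2π × 1569/60 = 164.3 rad/s
τ = P_out/ω = 7460/164.3 = 45.4 N·m

45.4 N·m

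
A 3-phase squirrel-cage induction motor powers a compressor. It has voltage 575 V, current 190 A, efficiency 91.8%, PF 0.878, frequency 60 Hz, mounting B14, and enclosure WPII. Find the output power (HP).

204 HP

P_in = √3·V·I·cosφ = 1.732 × 575 × 190 × 0.878 = 166136 W
P_out = η·P_in = 0.918 × 166136 = 152513 W
= 152513/746 = 204 HP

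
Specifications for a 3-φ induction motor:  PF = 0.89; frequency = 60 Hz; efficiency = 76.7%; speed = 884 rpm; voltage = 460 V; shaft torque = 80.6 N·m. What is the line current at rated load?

13.7 A

ω = 2π×884/60 = 92.57 rad/s; P_out = τω = 80.6 × 92.57 = 7461 W
P_in = P_out / η = 7461 / 0.767 = 9728 W
I_L = P_in / (√3·V_L·cosφ) = 9728 / (1.732 × 460 × 0.89) = 13.7 A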